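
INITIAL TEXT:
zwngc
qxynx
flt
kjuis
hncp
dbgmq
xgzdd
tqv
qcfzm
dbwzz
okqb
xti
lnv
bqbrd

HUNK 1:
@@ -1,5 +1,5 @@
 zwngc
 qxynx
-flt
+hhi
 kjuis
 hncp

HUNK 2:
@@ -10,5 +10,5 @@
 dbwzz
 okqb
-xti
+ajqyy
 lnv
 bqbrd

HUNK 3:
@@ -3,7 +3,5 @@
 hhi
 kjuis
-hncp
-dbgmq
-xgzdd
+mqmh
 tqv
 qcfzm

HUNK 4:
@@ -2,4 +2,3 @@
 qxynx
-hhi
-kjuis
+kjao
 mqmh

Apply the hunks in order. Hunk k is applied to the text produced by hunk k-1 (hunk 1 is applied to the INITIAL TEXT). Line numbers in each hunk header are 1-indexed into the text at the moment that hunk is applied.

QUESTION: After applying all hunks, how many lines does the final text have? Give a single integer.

Answer: 11

Derivation:
Hunk 1: at line 1 remove [flt] add [hhi] -> 14 lines: zwngc qxynx hhi kjuis hncp dbgmq xgzdd tqv qcfzm dbwzz okqb xti lnv bqbrd
Hunk 2: at line 10 remove [xti] add [ajqyy] -> 14 lines: zwngc qxynx hhi kjuis hncp dbgmq xgzdd tqv qcfzm dbwzz okqb ajqyy lnv bqbrd
Hunk 3: at line 3 remove [hncp,dbgmq,xgzdd] add [mqmh] -> 12 lines: zwngc qxynx hhi kjuis mqmh tqv qcfzm dbwzz okqb ajqyy lnv bqbrd
Hunk 4: at line 2 remove [hhi,kjuis] add [kjao] -> 11 lines: zwngc qxynx kjao mqmh tqv qcfzm dbwzz okqb ajqyy lnv bqbrd
Final line count: 11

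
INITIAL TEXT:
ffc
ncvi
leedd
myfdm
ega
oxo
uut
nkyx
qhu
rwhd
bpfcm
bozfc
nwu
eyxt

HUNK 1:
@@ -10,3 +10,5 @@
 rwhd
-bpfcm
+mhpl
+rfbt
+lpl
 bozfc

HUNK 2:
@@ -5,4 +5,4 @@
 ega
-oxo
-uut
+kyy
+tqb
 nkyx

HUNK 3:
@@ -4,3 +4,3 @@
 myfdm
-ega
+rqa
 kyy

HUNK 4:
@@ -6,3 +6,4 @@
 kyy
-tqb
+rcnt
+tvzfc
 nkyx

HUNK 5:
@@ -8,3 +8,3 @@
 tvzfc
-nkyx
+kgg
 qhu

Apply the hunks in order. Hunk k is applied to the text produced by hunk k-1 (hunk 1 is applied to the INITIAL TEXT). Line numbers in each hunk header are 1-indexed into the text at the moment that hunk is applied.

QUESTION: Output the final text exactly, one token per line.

Hunk 1: at line 10 remove [bpfcm] add [mhpl,rfbt,lpl] -> 16 lines: ffc ncvi leedd myfdm ega oxo uut nkyx qhu rwhd mhpl rfbt lpl bozfc nwu eyxt
Hunk 2: at line 5 remove [oxo,uut] add [kyy,tqb] -> 16 lines: ffc ncvi leedd myfdm ega kyy tqb nkyx qhu rwhd mhpl rfbt lpl bozfc nwu eyxt
Hunk 3: at line 4 remove [ega] add [rqa] -> 16 lines: ffc ncvi leedd myfdm rqa kyy tqb nkyx qhu rwhd mhpl rfbt lpl bozfc nwu eyxt
Hunk 4: at line 6 remove [tqb] add [rcnt,tvzfc] -> 17 lines: ffc ncvi leedd myfdm rqa kyy rcnt tvzfc nkyx qhu rwhd mhpl rfbt lpl bozfc nwu eyxt
Hunk 5: at line 8 remove [nkyx] add [kgg] -> 17 lines: ffc ncvi leedd myfdm rqa kyy rcnt tvzfc kgg qhu rwhd mhpl rfbt lpl bozfc nwu eyxt

Answer: ffc
ncvi
leedd
myfdm
rqa
kyy
rcnt
tvzfc
kgg
qhu
rwhd
mhpl
rfbt
lpl
bozfc
nwu
eyxt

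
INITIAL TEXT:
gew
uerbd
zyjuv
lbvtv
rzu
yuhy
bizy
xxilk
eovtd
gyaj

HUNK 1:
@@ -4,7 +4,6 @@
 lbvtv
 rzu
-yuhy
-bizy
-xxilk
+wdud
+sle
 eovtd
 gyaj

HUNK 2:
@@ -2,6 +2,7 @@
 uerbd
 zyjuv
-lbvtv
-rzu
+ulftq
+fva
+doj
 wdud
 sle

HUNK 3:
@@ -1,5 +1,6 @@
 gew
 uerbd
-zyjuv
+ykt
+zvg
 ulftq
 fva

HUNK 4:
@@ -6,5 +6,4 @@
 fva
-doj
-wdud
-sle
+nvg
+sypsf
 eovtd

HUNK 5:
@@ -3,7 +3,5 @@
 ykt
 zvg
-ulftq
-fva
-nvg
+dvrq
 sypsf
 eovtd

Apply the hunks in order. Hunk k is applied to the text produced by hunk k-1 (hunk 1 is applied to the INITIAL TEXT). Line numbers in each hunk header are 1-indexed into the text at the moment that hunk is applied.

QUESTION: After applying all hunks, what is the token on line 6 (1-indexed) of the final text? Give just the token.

Hunk 1: at line 4 remove [yuhy,bizy,xxilk] add [wdud,sle] -> 9 lines: gew uerbd zyjuv lbvtv rzu wdud sle eovtd gyaj
Hunk 2: at line 2 remove [lbvtv,rzu] add [ulftq,fva,doj] -> 10 lines: gew uerbd zyjuv ulftq fva doj wdud sle eovtd gyaj
Hunk 3: at line 1 remove [zyjuv] add [ykt,zvg] -> 11 lines: gew uerbd ykt zvg ulftq fva doj wdud sle eovtd gyaj
Hunk 4: at line 6 remove [doj,wdud,sle] add [nvg,sypsf] -> 10 lines: gew uerbd ykt zvg ulftq fva nvg sypsf eovtd gyaj
Hunk 5: at line 3 remove [ulftq,fva,nvg] add [dvrq] -> 8 lines: gew uerbd ykt zvg dvrq sypsf eovtd gyaj
Final line 6: sypsf

Answer: sypsf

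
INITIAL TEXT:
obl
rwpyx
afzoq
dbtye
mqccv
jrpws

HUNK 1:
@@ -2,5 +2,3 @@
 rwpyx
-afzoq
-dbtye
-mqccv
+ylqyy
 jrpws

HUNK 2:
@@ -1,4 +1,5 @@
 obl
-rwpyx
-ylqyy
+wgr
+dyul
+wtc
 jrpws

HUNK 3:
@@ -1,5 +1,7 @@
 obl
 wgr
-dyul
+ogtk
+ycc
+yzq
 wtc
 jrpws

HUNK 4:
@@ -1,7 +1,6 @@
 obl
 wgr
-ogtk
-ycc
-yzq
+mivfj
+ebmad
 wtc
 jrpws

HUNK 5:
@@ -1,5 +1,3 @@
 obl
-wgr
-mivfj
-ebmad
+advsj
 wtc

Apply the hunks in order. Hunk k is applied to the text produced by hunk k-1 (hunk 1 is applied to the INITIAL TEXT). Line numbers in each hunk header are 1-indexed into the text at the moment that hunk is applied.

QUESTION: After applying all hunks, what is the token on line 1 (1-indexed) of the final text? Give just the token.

Hunk 1: at line 2 remove [afzoq,dbtye,mqccv] add [ylqyy] -> 4 lines: obl rwpyx ylqyy jrpws
Hunk 2: at line 1 remove [rwpyx,ylqyy] add [wgr,dyul,wtc] -> 5 lines: obl wgr dyul wtc jrpws
Hunk 3: at line 1 remove [dyul] add [ogtk,ycc,yzq] -> 7 lines: obl wgr ogtk ycc yzq wtc jrpws
Hunk 4: at line 1 remove [ogtk,ycc,yzq] add [mivfj,ebmad] -> 6 lines: obl wgr mivfj ebmad wtc jrpws
Hunk 5: at line 1 remove [wgr,mivfj,ebmad] add [advsj] -> 4 lines: obl advsj wtc jrpws
Final line 1: obl

Answer: obl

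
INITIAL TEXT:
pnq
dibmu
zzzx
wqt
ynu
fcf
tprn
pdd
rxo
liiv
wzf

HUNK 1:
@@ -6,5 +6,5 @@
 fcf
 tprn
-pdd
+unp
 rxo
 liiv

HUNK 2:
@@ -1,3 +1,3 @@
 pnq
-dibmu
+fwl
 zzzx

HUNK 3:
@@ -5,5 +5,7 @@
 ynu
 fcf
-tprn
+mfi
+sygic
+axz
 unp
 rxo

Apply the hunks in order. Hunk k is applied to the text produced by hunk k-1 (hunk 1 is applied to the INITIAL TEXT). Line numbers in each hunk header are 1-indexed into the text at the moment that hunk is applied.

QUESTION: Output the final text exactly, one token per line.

Hunk 1: at line 6 remove [pdd] add [unp] -> 11 lines: pnq dibmu zzzx wqt ynu fcf tprn unp rxo liiv wzf
Hunk 2: at line 1 remove [dibmu] add [fwl] -> 11 lines: pnq fwl zzzx wqt ynu fcf tprn unp rxo liiv wzf
Hunk 3: at line 5 remove [tprn] add [mfi,sygic,axz] -> 13 lines: pnq fwl zzzx wqt ynu fcf mfi sygic axz unp rxo liiv wzf

Answer: pnq
fwl
zzzx
wqt
ynu
fcf
mfi
sygic
axz
unp
rxo
liiv
wzf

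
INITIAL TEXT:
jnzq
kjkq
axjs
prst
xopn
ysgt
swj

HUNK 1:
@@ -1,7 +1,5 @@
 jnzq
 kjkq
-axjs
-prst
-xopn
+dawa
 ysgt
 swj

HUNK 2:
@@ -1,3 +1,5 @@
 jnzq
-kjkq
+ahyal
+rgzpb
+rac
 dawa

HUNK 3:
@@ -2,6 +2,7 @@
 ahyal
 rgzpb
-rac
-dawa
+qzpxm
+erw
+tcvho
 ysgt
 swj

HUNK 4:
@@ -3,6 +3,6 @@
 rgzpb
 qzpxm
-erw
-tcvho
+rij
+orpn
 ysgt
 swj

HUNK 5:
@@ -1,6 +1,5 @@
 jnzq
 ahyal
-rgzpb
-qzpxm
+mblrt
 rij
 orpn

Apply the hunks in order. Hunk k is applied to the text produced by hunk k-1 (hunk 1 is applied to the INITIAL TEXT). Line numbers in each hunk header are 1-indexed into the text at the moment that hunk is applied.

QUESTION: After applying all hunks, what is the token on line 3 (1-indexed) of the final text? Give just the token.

Answer: mblrt

Derivation:
Hunk 1: at line 1 remove [axjs,prst,xopn] add [dawa] -> 5 lines: jnzq kjkq dawa ysgt swj
Hunk 2: at line 1 remove [kjkq] add [ahyal,rgzpb,rac] -> 7 lines: jnzq ahyal rgzpb rac dawa ysgt swj
Hunk 3: at line 2 remove [rac,dawa] add [qzpxm,erw,tcvho] -> 8 lines: jnzq ahyal rgzpb qzpxm erw tcvho ysgt swj
Hunk 4: at line 3 remove [erw,tcvho] add [rij,orpn] -> 8 lines: jnzq ahyal rgzpb qzpxm rij orpn ysgt swj
Hunk 5: at line 1 remove [rgzpb,qzpxm] add [mblrt] -> 7 lines: jnzq ahyal mblrt rij orpn ysgt swj
Final line 3: mblrt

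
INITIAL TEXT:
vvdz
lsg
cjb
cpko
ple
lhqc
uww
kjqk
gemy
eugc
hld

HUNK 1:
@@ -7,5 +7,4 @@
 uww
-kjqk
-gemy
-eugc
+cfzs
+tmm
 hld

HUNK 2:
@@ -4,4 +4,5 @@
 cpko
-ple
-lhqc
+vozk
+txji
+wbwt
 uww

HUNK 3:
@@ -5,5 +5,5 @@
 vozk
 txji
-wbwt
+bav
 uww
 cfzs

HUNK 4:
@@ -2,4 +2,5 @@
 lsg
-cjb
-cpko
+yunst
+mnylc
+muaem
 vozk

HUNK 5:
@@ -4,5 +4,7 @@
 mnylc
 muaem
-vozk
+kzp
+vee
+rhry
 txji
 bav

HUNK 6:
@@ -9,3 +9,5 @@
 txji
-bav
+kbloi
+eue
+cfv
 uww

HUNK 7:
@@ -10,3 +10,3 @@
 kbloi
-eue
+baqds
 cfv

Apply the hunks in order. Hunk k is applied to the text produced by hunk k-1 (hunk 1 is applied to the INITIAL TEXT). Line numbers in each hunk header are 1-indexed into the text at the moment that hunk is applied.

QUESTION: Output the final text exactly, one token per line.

Hunk 1: at line 7 remove [kjqk,gemy,eugc] add [cfzs,tmm] -> 10 lines: vvdz lsg cjb cpko ple lhqc uww cfzs tmm hld
Hunk 2: at line 4 remove [ple,lhqc] add [vozk,txji,wbwt] -> 11 lines: vvdz lsg cjb cpko vozk txji wbwt uww cfzs tmm hld
Hunk 3: at line 5 remove [wbwt] add [bav] -> 11 lines: vvdz lsg cjb cpko vozk txji bav uww cfzs tmm hld
Hunk 4: at line 2 remove [cjb,cpko] add [yunst,mnylc,muaem] -> 12 lines: vvdz lsg yunst mnylc muaem vozk txji bav uww cfzs tmm hld
Hunk 5: at line 4 remove [vozk] add [kzp,vee,rhry] -> 14 lines: vvdz lsg yunst mnylc muaem kzp vee rhry txji bav uww cfzs tmm hld
Hunk 6: at line 9 remove [bav] add [kbloi,eue,cfv] -> 16 lines: vvdz lsg yunst mnylc muaem kzp vee rhry txji kbloi eue cfv uww cfzs tmm hld
Hunk 7: at line 10 remove [eue] add [baqds] -> 16 lines: vvdz lsg yunst mnylc muaem kzp vee rhry txji kbloi baqds cfv uww cfzs tmm hld

Answer: vvdz
lsg
yunst
mnylc
muaem
kzp
vee
rhry
txji
kbloi
baqds
cfv
uww
cfzs
tmm
hld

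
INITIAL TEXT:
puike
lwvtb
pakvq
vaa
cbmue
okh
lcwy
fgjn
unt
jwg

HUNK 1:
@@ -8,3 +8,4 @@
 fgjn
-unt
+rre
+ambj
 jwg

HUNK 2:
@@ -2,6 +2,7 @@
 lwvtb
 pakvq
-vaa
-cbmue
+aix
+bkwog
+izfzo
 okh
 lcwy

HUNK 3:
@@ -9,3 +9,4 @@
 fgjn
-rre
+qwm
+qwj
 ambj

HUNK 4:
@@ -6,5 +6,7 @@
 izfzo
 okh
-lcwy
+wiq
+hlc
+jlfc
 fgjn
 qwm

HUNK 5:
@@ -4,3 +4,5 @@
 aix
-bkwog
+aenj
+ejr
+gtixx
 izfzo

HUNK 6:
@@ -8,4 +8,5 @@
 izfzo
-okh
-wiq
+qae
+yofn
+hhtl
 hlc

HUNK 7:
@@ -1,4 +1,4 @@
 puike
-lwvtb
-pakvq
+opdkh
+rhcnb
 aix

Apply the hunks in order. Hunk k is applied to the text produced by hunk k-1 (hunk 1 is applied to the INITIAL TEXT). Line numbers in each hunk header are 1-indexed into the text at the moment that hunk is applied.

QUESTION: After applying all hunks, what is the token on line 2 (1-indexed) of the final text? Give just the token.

Hunk 1: at line 8 remove [unt] add [rre,ambj] -> 11 lines: puike lwvtb pakvq vaa cbmue okh lcwy fgjn rre ambj jwg
Hunk 2: at line 2 remove [vaa,cbmue] add [aix,bkwog,izfzo] -> 12 lines: puike lwvtb pakvq aix bkwog izfzo okh lcwy fgjn rre ambj jwg
Hunk 3: at line 9 remove [rre] add [qwm,qwj] -> 13 lines: puike lwvtb pakvq aix bkwog izfzo okh lcwy fgjn qwm qwj ambj jwg
Hunk 4: at line 6 remove [lcwy] add [wiq,hlc,jlfc] -> 15 lines: puike lwvtb pakvq aix bkwog izfzo okh wiq hlc jlfc fgjn qwm qwj ambj jwg
Hunk 5: at line 4 remove [bkwog] add [aenj,ejr,gtixx] -> 17 lines: puike lwvtb pakvq aix aenj ejr gtixx izfzo okh wiq hlc jlfc fgjn qwm qwj ambj jwg
Hunk 6: at line 8 remove [okh,wiq] add [qae,yofn,hhtl] -> 18 lines: puike lwvtb pakvq aix aenj ejr gtixx izfzo qae yofn hhtl hlc jlfc fgjn qwm qwj ambj jwg
Hunk 7: at line 1 remove [lwvtb,pakvq] add [opdkh,rhcnb] -> 18 lines: puike opdkh rhcnb aix aenj ejr gtixx izfzo qae yofn hhtl hlc jlfc fgjn qwm qwj ambj jwg
Final line 2: opdkh

Answer: opdkh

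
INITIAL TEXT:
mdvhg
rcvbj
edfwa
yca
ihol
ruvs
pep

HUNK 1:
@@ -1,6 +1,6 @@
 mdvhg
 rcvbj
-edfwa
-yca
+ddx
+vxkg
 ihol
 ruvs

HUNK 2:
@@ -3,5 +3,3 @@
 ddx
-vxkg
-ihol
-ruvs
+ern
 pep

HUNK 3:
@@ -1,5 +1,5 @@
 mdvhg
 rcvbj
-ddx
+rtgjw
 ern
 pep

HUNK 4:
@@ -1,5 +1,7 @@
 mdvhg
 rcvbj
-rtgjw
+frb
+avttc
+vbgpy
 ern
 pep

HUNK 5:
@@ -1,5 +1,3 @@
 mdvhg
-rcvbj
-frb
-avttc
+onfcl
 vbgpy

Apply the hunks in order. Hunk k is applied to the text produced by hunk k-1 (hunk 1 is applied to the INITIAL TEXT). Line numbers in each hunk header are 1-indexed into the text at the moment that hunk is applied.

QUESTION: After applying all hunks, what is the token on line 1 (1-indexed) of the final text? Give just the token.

Answer: mdvhg

Derivation:
Hunk 1: at line 1 remove [edfwa,yca] add [ddx,vxkg] -> 7 lines: mdvhg rcvbj ddx vxkg ihol ruvs pep
Hunk 2: at line 3 remove [vxkg,ihol,ruvs] add [ern] -> 5 lines: mdvhg rcvbj ddx ern pep
Hunk 3: at line 1 remove [ddx] add [rtgjw] -> 5 lines: mdvhg rcvbj rtgjw ern pep
Hunk 4: at line 1 remove [rtgjw] add [frb,avttc,vbgpy] -> 7 lines: mdvhg rcvbj frb avttc vbgpy ern pep
Hunk 5: at line 1 remove [rcvbj,frb,avttc] add [onfcl] -> 5 lines: mdvhg onfcl vbgpy ern pep
Final line 1: mdvhg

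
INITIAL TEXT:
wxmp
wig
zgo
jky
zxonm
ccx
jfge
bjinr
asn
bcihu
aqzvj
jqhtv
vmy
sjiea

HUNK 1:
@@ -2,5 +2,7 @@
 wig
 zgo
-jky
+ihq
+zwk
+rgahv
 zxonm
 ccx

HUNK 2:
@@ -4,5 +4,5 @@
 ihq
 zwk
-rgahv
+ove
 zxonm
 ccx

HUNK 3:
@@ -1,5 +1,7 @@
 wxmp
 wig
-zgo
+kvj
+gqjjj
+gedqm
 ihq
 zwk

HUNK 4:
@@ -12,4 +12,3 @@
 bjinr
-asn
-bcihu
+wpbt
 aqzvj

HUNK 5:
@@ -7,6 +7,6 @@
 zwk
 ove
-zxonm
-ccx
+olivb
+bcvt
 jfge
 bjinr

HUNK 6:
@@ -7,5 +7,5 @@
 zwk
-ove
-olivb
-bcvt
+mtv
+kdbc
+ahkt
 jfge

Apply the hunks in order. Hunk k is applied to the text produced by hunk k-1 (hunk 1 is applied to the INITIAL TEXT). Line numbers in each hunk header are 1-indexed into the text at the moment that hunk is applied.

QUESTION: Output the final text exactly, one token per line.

Hunk 1: at line 2 remove [jky] add [ihq,zwk,rgahv] -> 16 lines: wxmp wig zgo ihq zwk rgahv zxonm ccx jfge bjinr asn bcihu aqzvj jqhtv vmy sjiea
Hunk 2: at line 4 remove [rgahv] add [ove] -> 16 lines: wxmp wig zgo ihq zwk ove zxonm ccx jfge bjinr asn bcihu aqzvj jqhtv vmy sjiea
Hunk 3: at line 1 remove [zgo] add [kvj,gqjjj,gedqm] -> 18 lines: wxmp wig kvj gqjjj gedqm ihq zwk ove zxonm ccx jfge bjinr asn bcihu aqzvj jqhtv vmy sjiea
Hunk 4: at line 12 remove [asn,bcihu] add [wpbt] -> 17 lines: wxmp wig kvj gqjjj gedqm ihq zwk ove zxonm ccx jfge bjinr wpbt aqzvj jqhtv vmy sjiea
Hunk 5: at line 7 remove [zxonm,ccx] add [olivb,bcvt] -> 17 lines: wxmp wig kvj gqjjj gedqm ihq zwk ove olivb bcvt jfge bjinr wpbt aqzvj jqhtv vmy sjiea
Hunk 6: at line 7 remove [ove,olivb,bcvt] add [mtv,kdbc,ahkt] -> 17 lines: wxmp wig kvj gqjjj gedqm ihq zwk mtv kdbc ahkt jfge bjinr wpbt aqzvj jqhtv vmy sjiea

Answer: wxmp
wig
kvj
gqjjj
gedqm
ihq
zwk
mtv
kdbc
ahkt
jfge
bjinr
wpbt
aqzvj
jqhtv
vmy
sjiea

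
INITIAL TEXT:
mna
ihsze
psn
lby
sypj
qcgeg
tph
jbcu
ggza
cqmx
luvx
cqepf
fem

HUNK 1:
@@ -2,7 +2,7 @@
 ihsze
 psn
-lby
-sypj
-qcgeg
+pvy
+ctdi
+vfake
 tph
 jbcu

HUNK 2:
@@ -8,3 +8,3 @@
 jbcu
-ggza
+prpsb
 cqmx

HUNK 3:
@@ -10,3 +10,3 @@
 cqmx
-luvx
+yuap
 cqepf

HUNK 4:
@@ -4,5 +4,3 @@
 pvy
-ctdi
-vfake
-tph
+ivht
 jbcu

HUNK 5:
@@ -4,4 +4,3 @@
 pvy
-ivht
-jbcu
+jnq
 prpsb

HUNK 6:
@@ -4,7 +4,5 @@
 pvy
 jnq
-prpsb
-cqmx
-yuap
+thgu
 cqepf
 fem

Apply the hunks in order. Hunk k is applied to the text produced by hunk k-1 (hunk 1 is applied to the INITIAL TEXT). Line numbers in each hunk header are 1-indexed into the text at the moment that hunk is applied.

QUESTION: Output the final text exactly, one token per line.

Answer: mna
ihsze
psn
pvy
jnq
thgu
cqepf
fem

Derivation:
Hunk 1: at line 2 remove [lby,sypj,qcgeg] add [pvy,ctdi,vfake] -> 13 lines: mna ihsze psn pvy ctdi vfake tph jbcu ggza cqmx luvx cqepf fem
Hunk 2: at line 8 remove [ggza] add [prpsb] -> 13 lines: mna ihsze psn pvy ctdi vfake tph jbcu prpsb cqmx luvx cqepf fem
Hunk 3: at line 10 remove [luvx] add [yuap] -> 13 lines: mna ihsze psn pvy ctdi vfake tph jbcu prpsb cqmx yuap cqepf fem
Hunk 4: at line 4 remove [ctdi,vfake,tph] add [ivht] -> 11 lines: mna ihsze psn pvy ivht jbcu prpsb cqmx yuap cqepf fem
Hunk 5: at line 4 remove [ivht,jbcu] add [jnq] -> 10 lines: mna ihsze psn pvy jnq prpsb cqmx yuap cqepf fem
Hunk 6: at line 4 remove [prpsb,cqmx,yuap] add [thgu] -> 8 lines: mna ihsze psn pvy jnq thgu cqepf fem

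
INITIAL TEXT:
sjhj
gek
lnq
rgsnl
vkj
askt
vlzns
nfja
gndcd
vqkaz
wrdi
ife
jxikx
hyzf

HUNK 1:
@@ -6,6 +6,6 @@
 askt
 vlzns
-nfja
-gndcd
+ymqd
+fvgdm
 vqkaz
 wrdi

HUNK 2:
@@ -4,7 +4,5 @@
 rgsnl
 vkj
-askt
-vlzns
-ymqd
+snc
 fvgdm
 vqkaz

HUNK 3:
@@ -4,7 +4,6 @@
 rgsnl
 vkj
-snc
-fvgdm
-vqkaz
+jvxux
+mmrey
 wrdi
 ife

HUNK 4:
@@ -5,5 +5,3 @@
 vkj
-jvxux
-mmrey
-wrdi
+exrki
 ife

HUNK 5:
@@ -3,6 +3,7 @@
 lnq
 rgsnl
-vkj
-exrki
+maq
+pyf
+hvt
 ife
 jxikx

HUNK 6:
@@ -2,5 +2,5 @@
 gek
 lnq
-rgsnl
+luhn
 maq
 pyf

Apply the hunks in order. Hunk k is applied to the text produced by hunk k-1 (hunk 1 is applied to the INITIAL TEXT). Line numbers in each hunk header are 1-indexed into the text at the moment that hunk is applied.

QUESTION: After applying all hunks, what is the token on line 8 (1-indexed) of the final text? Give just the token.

Answer: ife

Derivation:
Hunk 1: at line 6 remove [nfja,gndcd] add [ymqd,fvgdm] -> 14 lines: sjhj gek lnq rgsnl vkj askt vlzns ymqd fvgdm vqkaz wrdi ife jxikx hyzf
Hunk 2: at line 4 remove [askt,vlzns,ymqd] add [snc] -> 12 lines: sjhj gek lnq rgsnl vkj snc fvgdm vqkaz wrdi ife jxikx hyzf
Hunk 3: at line 4 remove [snc,fvgdm,vqkaz] add [jvxux,mmrey] -> 11 lines: sjhj gek lnq rgsnl vkj jvxux mmrey wrdi ife jxikx hyzf
Hunk 4: at line 5 remove [jvxux,mmrey,wrdi] add [exrki] -> 9 lines: sjhj gek lnq rgsnl vkj exrki ife jxikx hyzf
Hunk 5: at line 3 remove [vkj,exrki] add [maq,pyf,hvt] -> 10 lines: sjhj gek lnq rgsnl maq pyf hvt ife jxikx hyzf
Hunk 6: at line 2 remove [rgsnl] add [luhn] -> 10 lines: sjhj gek lnq luhn maq pyf hvt ife jxikx hyzf
Final line 8: ife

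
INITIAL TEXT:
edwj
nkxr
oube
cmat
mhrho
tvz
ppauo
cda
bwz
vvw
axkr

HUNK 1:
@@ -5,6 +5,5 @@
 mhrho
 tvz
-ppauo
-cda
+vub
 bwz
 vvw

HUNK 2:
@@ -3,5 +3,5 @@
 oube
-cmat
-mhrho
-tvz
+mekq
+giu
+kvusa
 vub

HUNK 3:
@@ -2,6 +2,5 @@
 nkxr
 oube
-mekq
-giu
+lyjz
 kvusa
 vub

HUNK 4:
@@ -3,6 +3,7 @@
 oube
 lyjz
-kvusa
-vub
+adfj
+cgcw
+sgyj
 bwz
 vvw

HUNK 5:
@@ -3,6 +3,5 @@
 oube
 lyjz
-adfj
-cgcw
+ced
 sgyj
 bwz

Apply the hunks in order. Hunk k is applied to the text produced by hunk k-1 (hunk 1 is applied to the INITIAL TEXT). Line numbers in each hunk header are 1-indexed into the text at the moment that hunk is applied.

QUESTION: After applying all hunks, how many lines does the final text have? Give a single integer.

Hunk 1: at line 5 remove [ppauo,cda] add [vub] -> 10 lines: edwj nkxr oube cmat mhrho tvz vub bwz vvw axkr
Hunk 2: at line 3 remove [cmat,mhrho,tvz] add [mekq,giu,kvusa] -> 10 lines: edwj nkxr oube mekq giu kvusa vub bwz vvw axkr
Hunk 3: at line 2 remove [mekq,giu] add [lyjz] -> 9 lines: edwj nkxr oube lyjz kvusa vub bwz vvw axkr
Hunk 4: at line 3 remove [kvusa,vub] add [adfj,cgcw,sgyj] -> 10 lines: edwj nkxr oube lyjz adfj cgcw sgyj bwz vvw axkr
Hunk 5: at line 3 remove [adfj,cgcw] add [ced] -> 9 lines: edwj nkxr oube lyjz ced sgyj bwz vvw axkr
Final line count: 9

Answer: 9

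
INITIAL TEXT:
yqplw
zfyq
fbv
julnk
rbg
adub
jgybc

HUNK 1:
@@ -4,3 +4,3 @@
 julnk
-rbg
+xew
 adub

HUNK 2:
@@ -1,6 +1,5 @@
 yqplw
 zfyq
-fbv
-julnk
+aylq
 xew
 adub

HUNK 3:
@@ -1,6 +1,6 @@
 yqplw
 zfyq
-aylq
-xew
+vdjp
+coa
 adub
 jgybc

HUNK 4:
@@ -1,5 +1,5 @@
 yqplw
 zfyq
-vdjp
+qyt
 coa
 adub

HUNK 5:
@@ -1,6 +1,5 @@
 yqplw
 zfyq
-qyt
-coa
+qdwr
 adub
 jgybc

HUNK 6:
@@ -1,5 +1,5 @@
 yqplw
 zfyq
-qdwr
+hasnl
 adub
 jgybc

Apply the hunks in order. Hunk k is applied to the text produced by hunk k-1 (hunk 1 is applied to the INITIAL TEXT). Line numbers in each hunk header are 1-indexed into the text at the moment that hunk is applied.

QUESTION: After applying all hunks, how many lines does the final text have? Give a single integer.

Answer: 5

Derivation:
Hunk 1: at line 4 remove [rbg] add [xew] -> 7 lines: yqplw zfyq fbv julnk xew adub jgybc
Hunk 2: at line 1 remove [fbv,julnk] add [aylq] -> 6 lines: yqplw zfyq aylq xew adub jgybc
Hunk 3: at line 1 remove [aylq,xew] add [vdjp,coa] -> 6 lines: yqplw zfyq vdjp coa adub jgybc
Hunk 4: at line 1 remove [vdjp] add [qyt] -> 6 lines: yqplw zfyq qyt coa adub jgybc
Hunk 5: at line 1 remove [qyt,coa] add [qdwr] -> 5 lines: yqplw zfyq qdwr adub jgybc
Hunk 6: at line 1 remove [qdwr] add [hasnl] -> 5 lines: yqplw zfyq hasnl adub jgybc
Final line count: 5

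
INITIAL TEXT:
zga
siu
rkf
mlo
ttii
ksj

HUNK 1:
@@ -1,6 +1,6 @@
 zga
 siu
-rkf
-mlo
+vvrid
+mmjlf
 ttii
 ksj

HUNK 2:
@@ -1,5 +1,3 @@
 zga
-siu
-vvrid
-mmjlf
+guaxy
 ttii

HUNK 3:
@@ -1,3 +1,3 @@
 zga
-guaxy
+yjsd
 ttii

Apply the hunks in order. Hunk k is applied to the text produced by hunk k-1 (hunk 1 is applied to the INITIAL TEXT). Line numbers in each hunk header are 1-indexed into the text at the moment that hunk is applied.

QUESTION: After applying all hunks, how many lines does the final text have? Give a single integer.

Hunk 1: at line 1 remove [rkf,mlo] add [vvrid,mmjlf] -> 6 lines: zga siu vvrid mmjlf ttii ksj
Hunk 2: at line 1 remove [siu,vvrid,mmjlf] add [guaxy] -> 4 lines: zga guaxy ttii ksj
Hunk 3: at line 1 remove [guaxy] add [yjsd] -> 4 lines: zga yjsd ttii ksj
Final line count: 4

Answer: 4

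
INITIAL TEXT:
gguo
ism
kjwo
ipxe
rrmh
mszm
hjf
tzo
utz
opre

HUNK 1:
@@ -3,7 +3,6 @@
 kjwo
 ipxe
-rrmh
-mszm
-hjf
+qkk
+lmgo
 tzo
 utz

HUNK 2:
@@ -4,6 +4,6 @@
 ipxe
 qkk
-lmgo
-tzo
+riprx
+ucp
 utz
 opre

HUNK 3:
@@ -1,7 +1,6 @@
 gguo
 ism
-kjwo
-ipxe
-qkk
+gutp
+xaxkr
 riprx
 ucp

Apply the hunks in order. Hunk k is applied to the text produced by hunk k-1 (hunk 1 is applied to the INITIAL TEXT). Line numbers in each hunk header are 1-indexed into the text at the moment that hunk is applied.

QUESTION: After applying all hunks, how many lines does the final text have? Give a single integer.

Answer: 8

Derivation:
Hunk 1: at line 3 remove [rrmh,mszm,hjf] add [qkk,lmgo] -> 9 lines: gguo ism kjwo ipxe qkk lmgo tzo utz opre
Hunk 2: at line 4 remove [lmgo,tzo] add [riprx,ucp] -> 9 lines: gguo ism kjwo ipxe qkk riprx ucp utz opre
Hunk 3: at line 1 remove [kjwo,ipxe,qkk] add [gutp,xaxkr] -> 8 lines: gguo ism gutp xaxkr riprx ucp utz opre
Final line count: 8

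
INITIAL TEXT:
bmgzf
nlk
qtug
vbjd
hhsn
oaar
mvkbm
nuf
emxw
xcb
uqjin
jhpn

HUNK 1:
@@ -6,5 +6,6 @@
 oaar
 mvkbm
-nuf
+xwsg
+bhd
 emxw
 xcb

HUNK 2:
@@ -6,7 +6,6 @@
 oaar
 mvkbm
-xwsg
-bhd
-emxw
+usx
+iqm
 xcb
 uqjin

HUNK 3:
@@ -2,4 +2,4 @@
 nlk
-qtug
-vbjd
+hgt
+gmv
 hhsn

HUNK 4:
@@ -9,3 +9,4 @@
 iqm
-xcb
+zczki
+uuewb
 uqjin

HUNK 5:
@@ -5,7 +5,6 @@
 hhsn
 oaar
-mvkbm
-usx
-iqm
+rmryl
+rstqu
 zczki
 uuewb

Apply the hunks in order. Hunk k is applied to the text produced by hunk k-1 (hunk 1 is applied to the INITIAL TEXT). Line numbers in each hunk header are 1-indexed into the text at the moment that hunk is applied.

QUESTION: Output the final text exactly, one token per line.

Hunk 1: at line 6 remove [nuf] add [xwsg,bhd] -> 13 lines: bmgzf nlk qtug vbjd hhsn oaar mvkbm xwsg bhd emxw xcb uqjin jhpn
Hunk 2: at line 6 remove [xwsg,bhd,emxw] add [usx,iqm] -> 12 lines: bmgzf nlk qtug vbjd hhsn oaar mvkbm usx iqm xcb uqjin jhpn
Hunk 3: at line 2 remove [qtug,vbjd] add [hgt,gmv] -> 12 lines: bmgzf nlk hgt gmv hhsn oaar mvkbm usx iqm xcb uqjin jhpn
Hunk 4: at line 9 remove [xcb] add [zczki,uuewb] -> 13 lines: bmgzf nlk hgt gmv hhsn oaar mvkbm usx iqm zczki uuewb uqjin jhpn
Hunk 5: at line 5 remove [mvkbm,usx,iqm] add [rmryl,rstqu] -> 12 lines: bmgzf nlk hgt gmv hhsn oaar rmryl rstqu zczki uuewb uqjin jhpn

Answer: bmgzf
nlk
hgt
gmv
hhsn
oaar
rmryl
rstqu
zczki
uuewb
uqjin
jhpn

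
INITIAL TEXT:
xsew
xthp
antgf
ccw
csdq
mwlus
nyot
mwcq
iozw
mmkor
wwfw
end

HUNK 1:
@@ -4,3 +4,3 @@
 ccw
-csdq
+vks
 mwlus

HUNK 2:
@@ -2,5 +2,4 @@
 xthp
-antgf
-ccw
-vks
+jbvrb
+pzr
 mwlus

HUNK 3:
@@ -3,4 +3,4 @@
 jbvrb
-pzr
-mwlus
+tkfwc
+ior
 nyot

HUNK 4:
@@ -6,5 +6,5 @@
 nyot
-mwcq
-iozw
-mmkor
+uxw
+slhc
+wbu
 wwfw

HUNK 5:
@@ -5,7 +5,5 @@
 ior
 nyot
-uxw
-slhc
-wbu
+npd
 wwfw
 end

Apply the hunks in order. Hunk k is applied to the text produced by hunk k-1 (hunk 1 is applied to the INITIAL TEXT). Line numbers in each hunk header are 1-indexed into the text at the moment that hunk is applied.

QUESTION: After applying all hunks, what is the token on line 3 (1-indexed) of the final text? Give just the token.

Hunk 1: at line 4 remove [csdq] add [vks] -> 12 lines: xsew xthp antgf ccw vks mwlus nyot mwcq iozw mmkor wwfw end
Hunk 2: at line 2 remove [antgf,ccw,vks] add [jbvrb,pzr] -> 11 lines: xsew xthp jbvrb pzr mwlus nyot mwcq iozw mmkor wwfw end
Hunk 3: at line 3 remove [pzr,mwlus] add [tkfwc,ior] -> 11 lines: xsew xthp jbvrb tkfwc ior nyot mwcq iozw mmkor wwfw end
Hunk 4: at line 6 remove [mwcq,iozw,mmkor] add [uxw,slhc,wbu] -> 11 lines: xsew xthp jbvrb tkfwc ior nyot uxw slhc wbu wwfw end
Hunk 5: at line 5 remove [uxw,slhc,wbu] add [npd] -> 9 lines: xsew xthp jbvrb tkfwc ior nyot npd wwfw end
Final line 3: jbvrb

Answer: jbvrb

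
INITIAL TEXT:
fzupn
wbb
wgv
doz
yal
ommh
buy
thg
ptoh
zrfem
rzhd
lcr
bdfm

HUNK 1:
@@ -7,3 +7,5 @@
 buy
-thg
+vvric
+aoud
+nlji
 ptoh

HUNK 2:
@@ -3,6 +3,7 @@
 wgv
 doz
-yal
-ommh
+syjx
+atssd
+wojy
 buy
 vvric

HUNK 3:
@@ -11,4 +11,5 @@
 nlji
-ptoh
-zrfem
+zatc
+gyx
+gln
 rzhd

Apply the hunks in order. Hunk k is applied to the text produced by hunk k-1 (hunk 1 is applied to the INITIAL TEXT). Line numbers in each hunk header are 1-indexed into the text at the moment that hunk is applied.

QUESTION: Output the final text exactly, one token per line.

Hunk 1: at line 7 remove [thg] add [vvric,aoud,nlji] -> 15 lines: fzupn wbb wgv doz yal ommh buy vvric aoud nlji ptoh zrfem rzhd lcr bdfm
Hunk 2: at line 3 remove [yal,ommh] add [syjx,atssd,wojy] -> 16 lines: fzupn wbb wgv doz syjx atssd wojy buy vvric aoud nlji ptoh zrfem rzhd lcr bdfm
Hunk 3: at line 11 remove [ptoh,zrfem] add [zatc,gyx,gln] -> 17 lines: fzupn wbb wgv doz syjx atssd wojy buy vvric aoud nlji zatc gyx gln rzhd lcr bdfm

Answer: fzupn
wbb
wgv
doz
syjx
atssd
wojy
buy
vvric
aoud
nlji
zatc
gyx
gln
rzhd
lcr
bdfm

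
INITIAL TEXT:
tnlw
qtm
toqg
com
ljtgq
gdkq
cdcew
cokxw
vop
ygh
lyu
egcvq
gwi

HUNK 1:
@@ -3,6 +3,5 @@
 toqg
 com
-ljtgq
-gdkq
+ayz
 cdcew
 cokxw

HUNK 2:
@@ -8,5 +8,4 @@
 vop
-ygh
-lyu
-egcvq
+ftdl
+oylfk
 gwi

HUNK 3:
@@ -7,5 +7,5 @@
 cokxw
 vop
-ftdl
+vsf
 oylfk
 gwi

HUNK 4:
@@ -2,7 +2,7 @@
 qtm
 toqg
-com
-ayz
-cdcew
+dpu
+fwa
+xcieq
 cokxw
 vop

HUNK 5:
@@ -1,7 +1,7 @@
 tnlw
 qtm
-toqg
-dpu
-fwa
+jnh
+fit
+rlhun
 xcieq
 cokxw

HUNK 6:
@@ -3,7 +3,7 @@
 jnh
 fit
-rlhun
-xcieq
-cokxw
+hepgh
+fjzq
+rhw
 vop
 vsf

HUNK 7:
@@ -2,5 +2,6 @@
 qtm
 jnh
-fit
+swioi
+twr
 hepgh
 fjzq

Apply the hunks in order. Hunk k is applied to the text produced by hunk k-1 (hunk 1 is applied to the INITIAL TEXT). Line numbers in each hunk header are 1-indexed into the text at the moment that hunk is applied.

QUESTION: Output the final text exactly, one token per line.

Answer: tnlw
qtm
jnh
swioi
twr
hepgh
fjzq
rhw
vop
vsf
oylfk
gwi

Derivation:
Hunk 1: at line 3 remove [ljtgq,gdkq] add [ayz] -> 12 lines: tnlw qtm toqg com ayz cdcew cokxw vop ygh lyu egcvq gwi
Hunk 2: at line 8 remove [ygh,lyu,egcvq] add [ftdl,oylfk] -> 11 lines: tnlw qtm toqg com ayz cdcew cokxw vop ftdl oylfk gwi
Hunk 3: at line 7 remove [ftdl] add [vsf] -> 11 lines: tnlw qtm toqg com ayz cdcew cokxw vop vsf oylfk gwi
Hunk 4: at line 2 remove [com,ayz,cdcew] add [dpu,fwa,xcieq] -> 11 lines: tnlw qtm toqg dpu fwa xcieq cokxw vop vsf oylfk gwi
Hunk 5: at line 1 remove [toqg,dpu,fwa] add [jnh,fit,rlhun] -> 11 lines: tnlw qtm jnh fit rlhun xcieq cokxw vop vsf oylfk gwi
Hunk 6: at line 3 remove [rlhun,xcieq,cokxw] add [hepgh,fjzq,rhw] -> 11 lines: tnlw qtm jnh fit hepgh fjzq rhw vop vsf oylfk gwi
Hunk 7: at line 2 remove [fit] add [swioi,twr] -> 12 lines: tnlw qtm jnh swioi twr hepgh fjzq rhw vop vsf oylfk gwi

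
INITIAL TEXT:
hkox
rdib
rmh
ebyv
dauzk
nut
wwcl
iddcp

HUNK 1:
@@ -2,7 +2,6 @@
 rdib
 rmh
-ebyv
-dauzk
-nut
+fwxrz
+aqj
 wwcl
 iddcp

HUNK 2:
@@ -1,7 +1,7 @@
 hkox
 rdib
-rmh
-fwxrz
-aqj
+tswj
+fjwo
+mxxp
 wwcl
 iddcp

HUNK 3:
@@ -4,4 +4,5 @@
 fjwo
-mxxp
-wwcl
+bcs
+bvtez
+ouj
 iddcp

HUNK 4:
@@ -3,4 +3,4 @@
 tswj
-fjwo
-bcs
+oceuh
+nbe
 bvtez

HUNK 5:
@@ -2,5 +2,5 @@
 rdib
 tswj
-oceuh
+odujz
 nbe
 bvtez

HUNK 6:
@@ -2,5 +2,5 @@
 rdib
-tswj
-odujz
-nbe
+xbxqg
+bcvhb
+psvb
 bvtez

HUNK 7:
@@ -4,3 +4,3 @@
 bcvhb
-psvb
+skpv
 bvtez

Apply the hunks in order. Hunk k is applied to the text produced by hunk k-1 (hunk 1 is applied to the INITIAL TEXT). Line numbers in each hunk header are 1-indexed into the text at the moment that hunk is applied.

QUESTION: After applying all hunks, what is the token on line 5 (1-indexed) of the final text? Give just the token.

Answer: skpv

Derivation:
Hunk 1: at line 2 remove [ebyv,dauzk,nut] add [fwxrz,aqj] -> 7 lines: hkox rdib rmh fwxrz aqj wwcl iddcp
Hunk 2: at line 1 remove [rmh,fwxrz,aqj] add [tswj,fjwo,mxxp] -> 7 lines: hkox rdib tswj fjwo mxxp wwcl iddcp
Hunk 3: at line 4 remove [mxxp,wwcl] add [bcs,bvtez,ouj] -> 8 lines: hkox rdib tswj fjwo bcs bvtez ouj iddcp
Hunk 4: at line 3 remove [fjwo,bcs] add [oceuh,nbe] -> 8 lines: hkox rdib tswj oceuh nbe bvtez ouj iddcp
Hunk 5: at line 2 remove [oceuh] add [odujz] -> 8 lines: hkox rdib tswj odujz nbe bvtez ouj iddcp
Hunk 6: at line 2 remove [tswj,odujz,nbe] add [xbxqg,bcvhb,psvb] -> 8 lines: hkox rdib xbxqg bcvhb psvb bvtez ouj iddcp
Hunk 7: at line 4 remove [psvb] add [skpv] -> 8 lines: hkox rdib xbxqg bcvhb skpv bvtez ouj iddcp
Final line 5: skpv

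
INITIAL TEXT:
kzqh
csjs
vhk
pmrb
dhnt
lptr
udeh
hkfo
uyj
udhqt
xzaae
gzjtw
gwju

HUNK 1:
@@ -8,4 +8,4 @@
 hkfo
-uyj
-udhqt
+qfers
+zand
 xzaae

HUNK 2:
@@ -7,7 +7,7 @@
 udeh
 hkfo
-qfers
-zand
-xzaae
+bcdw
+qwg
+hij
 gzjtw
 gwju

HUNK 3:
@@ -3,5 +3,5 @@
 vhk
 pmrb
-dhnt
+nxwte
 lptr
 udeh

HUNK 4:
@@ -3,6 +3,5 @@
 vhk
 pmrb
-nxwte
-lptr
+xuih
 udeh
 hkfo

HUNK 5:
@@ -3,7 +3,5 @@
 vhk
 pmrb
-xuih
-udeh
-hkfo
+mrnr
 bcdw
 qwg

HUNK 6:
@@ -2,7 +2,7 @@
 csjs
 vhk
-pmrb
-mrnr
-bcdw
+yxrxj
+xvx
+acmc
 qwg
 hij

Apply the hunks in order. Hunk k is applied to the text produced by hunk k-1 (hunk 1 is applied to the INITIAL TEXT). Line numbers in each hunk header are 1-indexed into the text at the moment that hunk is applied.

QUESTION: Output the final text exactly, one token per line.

Hunk 1: at line 8 remove [uyj,udhqt] add [qfers,zand] -> 13 lines: kzqh csjs vhk pmrb dhnt lptr udeh hkfo qfers zand xzaae gzjtw gwju
Hunk 2: at line 7 remove [qfers,zand,xzaae] add [bcdw,qwg,hij] -> 13 lines: kzqh csjs vhk pmrb dhnt lptr udeh hkfo bcdw qwg hij gzjtw gwju
Hunk 3: at line 3 remove [dhnt] add [nxwte] -> 13 lines: kzqh csjs vhk pmrb nxwte lptr udeh hkfo bcdw qwg hij gzjtw gwju
Hunk 4: at line 3 remove [nxwte,lptr] add [xuih] -> 12 lines: kzqh csjs vhk pmrb xuih udeh hkfo bcdw qwg hij gzjtw gwju
Hunk 5: at line 3 remove [xuih,udeh,hkfo] add [mrnr] -> 10 lines: kzqh csjs vhk pmrb mrnr bcdw qwg hij gzjtw gwju
Hunk 6: at line 2 remove [pmrb,mrnr,bcdw] add [yxrxj,xvx,acmc] -> 10 lines: kzqh csjs vhk yxrxj xvx acmc qwg hij gzjtw gwju

Answer: kzqh
csjs
vhk
yxrxj
xvx
acmc
qwg
hij
gzjtw
gwju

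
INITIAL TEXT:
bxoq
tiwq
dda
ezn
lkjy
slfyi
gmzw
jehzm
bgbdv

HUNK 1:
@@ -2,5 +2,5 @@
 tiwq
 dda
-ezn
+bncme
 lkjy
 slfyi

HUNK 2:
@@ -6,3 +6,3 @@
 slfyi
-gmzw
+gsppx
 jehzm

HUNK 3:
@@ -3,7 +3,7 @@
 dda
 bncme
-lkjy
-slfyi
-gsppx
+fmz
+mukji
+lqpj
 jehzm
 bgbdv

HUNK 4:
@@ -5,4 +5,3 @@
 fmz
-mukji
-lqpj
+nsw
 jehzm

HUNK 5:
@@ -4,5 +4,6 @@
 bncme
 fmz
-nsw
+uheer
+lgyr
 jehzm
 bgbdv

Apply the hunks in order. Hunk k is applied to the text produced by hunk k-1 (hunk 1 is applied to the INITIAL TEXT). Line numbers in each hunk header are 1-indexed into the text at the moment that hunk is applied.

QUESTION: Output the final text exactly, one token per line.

Hunk 1: at line 2 remove [ezn] add [bncme] -> 9 lines: bxoq tiwq dda bncme lkjy slfyi gmzw jehzm bgbdv
Hunk 2: at line 6 remove [gmzw] add [gsppx] -> 9 lines: bxoq tiwq dda bncme lkjy slfyi gsppx jehzm bgbdv
Hunk 3: at line 3 remove [lkjy,slfyi,gsppx] add [fmz,mukji,lqpj] -> 9 lines: bxoq tiwq dda bncme fmz mukji lqpj jehzm bgbdv
Hunk 4: at line 5 remove [mukji,lqpj] add [nsw] -> 8 lines: bxoq tiwq dda bncme fmz nsw jehzm bgbdv
Hunk 5: at line 4 remove [nsw] add [uheer,lgyr] -> 9 lines: bxoq tiwq dda bncme fmz uheer lgyr jehzm bgbdv

Answer: bxoq
tiwq
dda
bncme
fmz
uheer
lgyr
jehzm
bgbdv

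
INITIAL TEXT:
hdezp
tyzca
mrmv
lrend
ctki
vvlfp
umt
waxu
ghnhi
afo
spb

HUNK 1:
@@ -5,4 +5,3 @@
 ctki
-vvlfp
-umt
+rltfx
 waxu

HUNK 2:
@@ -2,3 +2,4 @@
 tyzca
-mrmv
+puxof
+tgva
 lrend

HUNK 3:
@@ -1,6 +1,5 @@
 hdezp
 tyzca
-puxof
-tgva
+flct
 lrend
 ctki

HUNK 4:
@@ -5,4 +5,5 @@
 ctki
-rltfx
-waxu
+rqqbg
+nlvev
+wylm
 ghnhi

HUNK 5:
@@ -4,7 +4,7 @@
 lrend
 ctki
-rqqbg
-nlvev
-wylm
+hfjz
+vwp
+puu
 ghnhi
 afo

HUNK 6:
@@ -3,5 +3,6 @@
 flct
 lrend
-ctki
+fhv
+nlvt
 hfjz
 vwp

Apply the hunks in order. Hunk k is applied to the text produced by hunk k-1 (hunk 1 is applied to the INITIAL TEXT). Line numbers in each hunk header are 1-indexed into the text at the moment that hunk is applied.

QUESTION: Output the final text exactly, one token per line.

Answer: hdezp
tyzca
flct
lrend
fhv
nlvt
hfjz
vwp
puu
ghnhi
afo
spb

Derivation:
Hunk 1: at line 5 remove [vvlfp,umt] add [rltfx] -> 10 lines: hdezp tyzca mrmv lrend ctki rltfx waxu ghnhi afo spb
Hunk 2: at line 2 remove [mrmv] add [puxof,tgva] -> 11 lines: hdezp tyzca puxof tgva lrend ctki rltfx waxu ghnhi afo spb
Hunk 3: at line 1 remove [puxof,tgva] add [flct] -> 10 lines: hdezp tyzca flct lrend ctki rltfx waxu ghnhi afo spb
Hunk 4: at line 5 remove [rltfx,waxu] add [rqqbg,nlvev,wylm] -> 11 lines: hdezp tyzca flct lrend ctki rqqbg nlvev wylm ghnhi afo spb
Hunk 5: at line 4 remove [rqqbg,nlvev,wylm] add [hfjz,vwp,puu] -> 11 lines: hdezp tyzca flct lrend ctki hfjz vwp puu ghnhi afo spb
Hunk 6: at line 3 remove [ctki] add [fhv,nlvt] -> 12 lines: hdezp tyzca flct lrend fhv nlvt hfjz vwp puu ghnhi afo spb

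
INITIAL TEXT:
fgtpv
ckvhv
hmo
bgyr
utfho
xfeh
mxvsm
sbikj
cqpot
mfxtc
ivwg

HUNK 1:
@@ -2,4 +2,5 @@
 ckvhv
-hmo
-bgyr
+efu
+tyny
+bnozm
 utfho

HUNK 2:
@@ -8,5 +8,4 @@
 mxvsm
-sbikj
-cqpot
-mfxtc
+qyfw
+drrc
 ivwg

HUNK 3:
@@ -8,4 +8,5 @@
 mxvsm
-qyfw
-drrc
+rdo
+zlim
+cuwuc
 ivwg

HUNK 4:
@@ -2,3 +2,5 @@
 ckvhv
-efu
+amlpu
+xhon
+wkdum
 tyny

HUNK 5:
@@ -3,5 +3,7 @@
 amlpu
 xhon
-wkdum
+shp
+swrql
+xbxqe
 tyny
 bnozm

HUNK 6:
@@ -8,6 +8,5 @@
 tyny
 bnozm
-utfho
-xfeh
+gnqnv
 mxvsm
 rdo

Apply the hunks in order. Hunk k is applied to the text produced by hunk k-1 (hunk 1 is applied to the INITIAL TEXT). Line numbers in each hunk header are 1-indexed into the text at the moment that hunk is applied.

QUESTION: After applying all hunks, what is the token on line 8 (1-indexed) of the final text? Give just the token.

Answer: tyny

Derivation:
Hunk 1: at line 2 remove [hmo,bgyr] add [efu,tyny,bnozm] -> 12 lines: fgtpv ckvhv efu tyny bnozm utfho xfeh mxvsm sbikj cqpot mfxtc ivwg
Hunk 2: at line 8 remove [sbikj,cqpot,mfxtc] add [qyfw,drrc] -> 11 lines: fgtpv ckvhv efu tyny bnozm utfho xfeh mxvsm qyfw drrc ivwg
Hunk 3: at line 8 remove [qyfw,drrc] add [rdo,zlim,cuwuc] -> 12 lines: fgtpv ckvhv efu tyny bnozm utfho xfeh mxvsm rdo zlim cuwuc ivwg
Hunk 4: at line 2 remove [efu] add [amlpu,xhon,wkdum] -> 14 lines: fgtpv ckvhv amlpu xhon wkdum tyny bnozm utfho xfeh mxvsm rdo zlim cuwuc ivwg
Hunk 5: at line 3 remove [wkdum] add [shp,swrql,xbxqe] -> 16 lines: fgtpv ckvhv amlpu xhon shp swrql xbxqe tyny bnozm utfho xfeh mxvsm rdo zlim cuwuc ivwg
Hunk 6: at line 8 remove [utfho,xfeh] add [gnqnv] -> 15 lines: fgtpv ckvhv amlpu xhon shp swrql xbxqe tyny bnozm gnqnv mxvsm rdo zlim cuwuc ivwg
Final line 8: tyny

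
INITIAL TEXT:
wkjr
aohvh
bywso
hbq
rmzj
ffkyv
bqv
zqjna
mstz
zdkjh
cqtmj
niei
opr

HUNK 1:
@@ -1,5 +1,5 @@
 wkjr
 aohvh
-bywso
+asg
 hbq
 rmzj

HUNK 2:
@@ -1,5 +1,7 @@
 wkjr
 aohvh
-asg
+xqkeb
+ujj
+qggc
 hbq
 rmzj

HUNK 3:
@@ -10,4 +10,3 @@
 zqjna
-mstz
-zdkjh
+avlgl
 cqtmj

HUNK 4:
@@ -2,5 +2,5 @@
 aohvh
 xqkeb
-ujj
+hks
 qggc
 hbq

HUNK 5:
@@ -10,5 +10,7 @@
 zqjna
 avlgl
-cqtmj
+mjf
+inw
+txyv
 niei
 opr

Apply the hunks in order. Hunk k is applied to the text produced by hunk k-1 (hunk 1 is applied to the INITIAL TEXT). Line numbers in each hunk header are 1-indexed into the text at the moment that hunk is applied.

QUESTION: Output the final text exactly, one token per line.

Hunk 1: at line 1 remove [bywso] add [asg] -> 13 lines: wkjr aohvh asg hbq rmzj ffkyv bqv zqjna mstz zdkjh cqtmj niei opr
Hunk 2: at line 1 remove [asg] add [xqkeb,ujj,qggc] -> 15 lines: wkjr aohvh xqkeb ujj qggc hbq rmzj ffkyv bqv zqjna mstz zdkjh cqtmj niei opr
Hunk 3: at line 10 remove [mstz,zdkjh] add [avlgl] -> 14 lines: wkjr aohvh xqkeb ujj qggc hbq rmzj ffkyv bqv zqjna avlgl cqtmj niei opr
Hunk 4: at line 2 remove [ujj] add [hks] -> 14 lines: wkjr aohvh xqkeb hks qggc hbq rmzj ffkyv bqv zqjna avlgl cqtmj niei opr
Hunk 5: at line 10 remove [cqtmj] add [mjf,inw,txyv] -> 16 lines: wkjr aohvh xqkeb hks qggc hbq rmzj ffkyv bqv zqjna avlgl mjf inw txyv niei opr

Answer: wkjr
aohvh
xqkeb
hks
qggc
hbq
rmzj
ffkyv
bqv
zqjna
avlgl
mjf
inw
txyv
niei
opr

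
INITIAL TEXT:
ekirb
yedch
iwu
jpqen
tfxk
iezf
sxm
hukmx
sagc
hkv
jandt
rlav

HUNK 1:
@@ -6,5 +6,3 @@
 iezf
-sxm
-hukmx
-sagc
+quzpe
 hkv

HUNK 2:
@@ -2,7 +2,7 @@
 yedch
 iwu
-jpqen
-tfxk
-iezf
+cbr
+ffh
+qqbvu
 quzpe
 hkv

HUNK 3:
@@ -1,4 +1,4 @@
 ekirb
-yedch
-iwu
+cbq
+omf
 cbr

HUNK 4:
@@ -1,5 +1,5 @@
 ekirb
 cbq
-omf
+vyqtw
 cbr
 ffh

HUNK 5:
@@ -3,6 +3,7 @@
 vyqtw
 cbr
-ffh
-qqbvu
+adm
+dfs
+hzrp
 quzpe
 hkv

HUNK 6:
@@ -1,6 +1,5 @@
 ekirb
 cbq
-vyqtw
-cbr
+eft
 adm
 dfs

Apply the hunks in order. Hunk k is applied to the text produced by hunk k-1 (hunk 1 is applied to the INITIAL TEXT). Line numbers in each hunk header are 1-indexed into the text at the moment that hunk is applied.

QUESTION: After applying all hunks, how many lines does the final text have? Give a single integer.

Answer: 10

Derivation:
Hunk 1: at line 6 remove [sxm,hukmx,sagc] add [quzpe] -> 10 lines: ekirb yedch iwu jpqen tfxk iezf quzpe hkv jandt rlav
Hunk 2: at line 2 remove [jpqen,tfxk,iezf] add [cbr,ffh,qqbvu] -> 10 lines: ekirb yedch iwu cbr ffh qqbvu quzpe hkv jandt rlav
Hunk 3: at line 1 remove [yedch,iwu] add [cbq,omf] -> 10 lines: ekirb cbq omf cbr ffh qqbvu quzpe hkv jandt rlav
Hunk 4: at line 1 remove [omf] add [vyqtw] -> 10 lines: ekirb cbq vyqtw cbr ffh qqbvu quzpe hkv jandt rlav
Hunk 5: at line 3 remove [ffh,qqbvu] add [adm,dfs,hzrp] -> 11 lines: ekirb cbq vyqtw cbr adm dfs hzrp quzpe hkv jandt rlav
Hunk 6: at line 1 remove [vyqtw,cbr] add [eft] -> 10 lines: ekirb cbq eft adm dfs hzrp quzpe hkv jandt rlav
Final line count: 10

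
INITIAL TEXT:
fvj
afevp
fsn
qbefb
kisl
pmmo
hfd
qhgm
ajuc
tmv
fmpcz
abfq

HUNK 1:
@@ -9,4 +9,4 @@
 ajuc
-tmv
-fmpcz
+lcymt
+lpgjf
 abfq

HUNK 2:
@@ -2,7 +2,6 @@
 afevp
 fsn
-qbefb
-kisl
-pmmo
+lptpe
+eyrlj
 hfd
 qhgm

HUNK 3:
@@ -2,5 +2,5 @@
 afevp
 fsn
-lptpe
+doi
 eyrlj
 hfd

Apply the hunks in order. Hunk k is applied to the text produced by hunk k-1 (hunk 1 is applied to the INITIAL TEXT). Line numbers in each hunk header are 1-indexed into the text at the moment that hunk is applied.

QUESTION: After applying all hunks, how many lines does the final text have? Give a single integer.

Answer: 11

Derivation:
Hunk 1: at line 9 remove [tmv,fmpcz] add [lcymt,lpgjf] -> 12 lines: fvj afevp fsn qbefb kisl pmmo hfd qhgm ajuc lcymt lpgjf abfq
Hunk 2: at line 2 remove [qbefb,kisl,pmmo] add [lptpe,eyrlj] -> 11 lines: fvj afevp fsn lptpe eyrlj hfd qhgm ajuc lcymt lpgjf abfq
Hunk 3: at line 2 remove [lptpe] add [doi] -> 11 lines: fvj afevp fsn doi eyrlj hfd qhgm ajuc lcymt lpgjf abfq
Final line count: 11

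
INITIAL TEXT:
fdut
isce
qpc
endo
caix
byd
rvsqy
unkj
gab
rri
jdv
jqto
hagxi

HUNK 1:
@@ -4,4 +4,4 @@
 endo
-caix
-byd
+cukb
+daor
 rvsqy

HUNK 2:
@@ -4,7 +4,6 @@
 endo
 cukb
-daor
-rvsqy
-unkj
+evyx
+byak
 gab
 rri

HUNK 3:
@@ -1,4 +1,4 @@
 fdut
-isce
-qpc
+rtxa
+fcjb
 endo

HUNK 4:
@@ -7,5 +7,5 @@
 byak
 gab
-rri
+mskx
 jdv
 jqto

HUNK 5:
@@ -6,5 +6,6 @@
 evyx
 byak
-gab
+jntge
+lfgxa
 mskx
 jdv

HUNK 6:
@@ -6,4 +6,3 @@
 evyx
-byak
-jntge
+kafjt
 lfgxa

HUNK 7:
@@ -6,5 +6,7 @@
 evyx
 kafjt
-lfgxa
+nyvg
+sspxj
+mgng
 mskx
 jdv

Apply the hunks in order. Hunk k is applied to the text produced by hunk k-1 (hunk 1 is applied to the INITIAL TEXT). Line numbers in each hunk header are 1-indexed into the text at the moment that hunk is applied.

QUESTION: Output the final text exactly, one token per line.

Answer: fdut
rtxa
fcjb
endo
cukb
evyx
kafjt
nyvg
sspxj
mgng
mskx
jdv
jqto
hagxi

Derivation:
Hunk 1: at line 4 remove [caix,byd] add [cukb,daor] -> 13 lines: fdut isce qpc endo cukb daor rvsqy unkj gab rri jdv jqto hagxi
Hunk 2: at line 4 remove [daor,rvsqy,unkj] add [evyx,byak] -> 12 lines: fdut isce qpc endo cukb evyx byak gab rri jdv jqto hagxi
Hunk 3: at line 1 remove [isce,qpc] add [rtxa,fcjb] -> 12 lines: fdut rtxa fcjb endo cukb evyx byak gab rri jdv jqto hagxi
Hunk 4: at line 7 remove [rri] add [mskx] -> 12 lines: fdut rtxa fcjb endo cukb evyx byak gab mskx jdv jqto hagxi
Hunk 5: at line 6 remove [gab] add [jntge,lfgxa] -> 13 lines: fdut rtxa fcjb endo cukb evyx byak jntge lfgxa mskx jdv jqto hagxi
Hunk 6: at line 6 remove [byak,jntge] add [kafjt] -> 12 lines: fdut rtxa fcjb endo cukb evyx kafjt lfgxa mskx jdv jqto hagxi
Hunk 7: at line 6 remove [lfgxa] add [nyvg,sspxj,mgng] -> 14 lines: fdut rtxa fcjb endo cukb evyx kafjt nyvg sspxj mgng mskx jdv jqto hagxi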